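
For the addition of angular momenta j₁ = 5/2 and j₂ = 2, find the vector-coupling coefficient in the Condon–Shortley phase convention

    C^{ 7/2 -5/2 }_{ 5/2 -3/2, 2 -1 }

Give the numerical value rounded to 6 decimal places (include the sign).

triangle: 1!·4!·3!/9! = 144/362880
(j±m)!: 1!·4!·1!·3!·1!·6! = 103680
prefactor² = (2J+1)·Δ·N² = 2304/7
  k=0: +1/(0!·1!·4!·1!·0!·2!) = 1/48
  k=1: −1/(1!·0!·3!·0!·1!·3!) = -1/36
Σ = -1/144  ⇒  CG² = 2304/7·(-1/144)² = 1/63
CG = −√(1/63) = -0.125988

-0.125988  (= −√(1/63))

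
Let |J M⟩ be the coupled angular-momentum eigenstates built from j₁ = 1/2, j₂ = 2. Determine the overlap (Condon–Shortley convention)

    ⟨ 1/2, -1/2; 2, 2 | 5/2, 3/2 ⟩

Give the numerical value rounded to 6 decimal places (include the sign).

triangle: 0!×1!×4!/6! = 24/720
(j±m)!: 0!×1!×4!×0!×4!×1! = 576
prefactor² = (2J+1)×Δ×N² = 576/5
  k=0: +1/(0!×0!×1!×4!×0!×0!) = 1/24
Σ = 1/24  ⇒  CG² = 576/5×1/24² = 1/5
CG = +√(1/5) = +0.447214

+0.447214  (= +√(1/5))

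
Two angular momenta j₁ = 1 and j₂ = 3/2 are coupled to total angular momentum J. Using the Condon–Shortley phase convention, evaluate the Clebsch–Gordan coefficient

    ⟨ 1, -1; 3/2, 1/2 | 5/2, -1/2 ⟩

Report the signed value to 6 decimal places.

+√(3/10) = +0.547723

triangle: 0!·2!·3!/6! = 12/720
(j±m)!: 0!·2!·2!·1!·2!·3! = 48
prefactor² = (2J+1)·Δ·N² = 24/5
  k=0: +1/(0!·0!·2!·2!·0!·1!) = 1/4
Σ = 1/4  ⇒  CG² = 24/5·1/4² = 3/10
CG = +√(3/10) = +0.547723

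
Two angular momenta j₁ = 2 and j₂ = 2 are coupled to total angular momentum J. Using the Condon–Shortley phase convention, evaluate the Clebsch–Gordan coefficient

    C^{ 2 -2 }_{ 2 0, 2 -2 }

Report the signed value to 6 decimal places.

+√(2/7) ≈ +0.534522

√[5·2!2!2!/7! · 2!2!0!4!0!4!] = √(128/7)
  +(−1)^0/∏(0,2,2,0,0,2)! = 1/8  (running 1/8)
⟨..|..⟩ = √(128/7)·(1/8) = +0.534522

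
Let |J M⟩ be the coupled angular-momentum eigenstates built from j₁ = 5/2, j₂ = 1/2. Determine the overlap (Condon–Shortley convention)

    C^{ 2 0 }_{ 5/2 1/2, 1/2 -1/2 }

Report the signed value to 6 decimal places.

√[5·1!4!0!/6! · 3!2!0!1!2!2!] = √(8)
  +(−1)^0/∏(0,1,2,0,2,0)! = 1/4  (running 1/4)
⟨..|..⟩ = √(8)·(1/4) = +0.707107

+0.707107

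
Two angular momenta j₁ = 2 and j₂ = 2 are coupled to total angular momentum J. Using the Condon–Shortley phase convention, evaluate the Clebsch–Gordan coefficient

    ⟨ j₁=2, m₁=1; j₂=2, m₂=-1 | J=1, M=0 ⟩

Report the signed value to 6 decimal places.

-0.316228

triangle: 3!·1!·1!/6! = 6/720
(j±m)!: 3!·1!·1!·3!·1!·1! = 36
prefactor² = (2J+1)·Δ·N² = 9/10
  k=0: +1/(0!·3!·1!·1!·0!·0!) = 1/6
  k=1: −1/(1!·2!·0!·0!·1!·1!) = -1/2
Σ = -1/3  ⇒  CG² = 9/10·(-1/3)² = 1/10
CG = −√(1/10) = -0.316228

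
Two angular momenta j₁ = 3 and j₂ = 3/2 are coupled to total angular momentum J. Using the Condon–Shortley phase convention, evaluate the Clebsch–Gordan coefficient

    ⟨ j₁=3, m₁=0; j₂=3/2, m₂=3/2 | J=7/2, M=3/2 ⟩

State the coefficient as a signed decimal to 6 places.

√[8·1!5!2!/9! · 3!3!3!0!5!2!] = √(1920/7)
  +(−1)^1/∏(1,0,2,2,3,0)! = -1/24  (running -1/24)
⟨..|..⟩ = √(1920/7)·(-1/24) = -0.690066

−√(10/21) ≈ -0.690066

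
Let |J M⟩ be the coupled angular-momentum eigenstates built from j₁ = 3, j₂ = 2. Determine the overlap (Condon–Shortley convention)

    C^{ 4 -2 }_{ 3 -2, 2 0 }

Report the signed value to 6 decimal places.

j₁+j₂−J=1  J+j₁−j₂=5  J−j₁+j₂=3  j₁+j₂+J+1=10
(j₁±m₁, j₂±m₂, J±M) = (1,5,2,2,2,6)
P² = 8640/7
sum k=0..1:
  [0] +1/240 = 1/240
  [1] −1/48 = -1/48
S = -1/60
C² = P²·S² = 12/35 ; C = -0.585540

−√(12/35) ≈ -0.585540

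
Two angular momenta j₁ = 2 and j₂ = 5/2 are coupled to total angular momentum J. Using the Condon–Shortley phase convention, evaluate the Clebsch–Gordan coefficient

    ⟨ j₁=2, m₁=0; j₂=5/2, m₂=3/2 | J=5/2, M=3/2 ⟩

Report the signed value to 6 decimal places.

√[6·2!2!3!/8! · 2!2!4!1!4!1!] = √(288/35)
  +(−1)^1/∏(1,1,1,3,1,0)! = -1/6  (running -1/6)
  +(−1)^2/∏(2,0,0,2,2,1)! = 1/8  (running -1/24)
⟨..|..⟩ = √(288/35)·(-1/24) = -0.119523

-0.119523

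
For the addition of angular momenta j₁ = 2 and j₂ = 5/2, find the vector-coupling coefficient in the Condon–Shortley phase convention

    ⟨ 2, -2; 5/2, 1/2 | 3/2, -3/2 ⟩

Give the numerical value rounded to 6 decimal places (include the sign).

√[4·3!1!2!/7! · 0!4!3!2!0!3!] = √(576/35)
  +(−1)^3/∏(3,0,1,0,0,2)! = -1/12  (running -1/12)
⟨..|..⟩ = √(576/35)·(-1/12) = -0.338062

-0.338062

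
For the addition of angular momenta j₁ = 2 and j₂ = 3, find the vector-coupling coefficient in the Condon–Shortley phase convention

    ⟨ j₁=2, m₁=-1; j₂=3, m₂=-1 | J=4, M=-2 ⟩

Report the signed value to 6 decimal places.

-0.188982  (= −√(1/28))

triangle: 1!*3!*5!/10! = 720/3628800
(j±m)!: 1!*3!*2!*4!*2!*6! = 414720
prefactor² = (2J+1)*Δ*N² = 5184/7
  k=0: +1/(0!*1!*3!*2!*0!*3!) = 1/72
  k=1: −1/(1!*0!*2!*1!*1!*4!) = -1/48
Σ = -1/144  ⇒  CG² = 5184/7*(-1/144)² = 1/28
CG = −√(1/28) = -0.188982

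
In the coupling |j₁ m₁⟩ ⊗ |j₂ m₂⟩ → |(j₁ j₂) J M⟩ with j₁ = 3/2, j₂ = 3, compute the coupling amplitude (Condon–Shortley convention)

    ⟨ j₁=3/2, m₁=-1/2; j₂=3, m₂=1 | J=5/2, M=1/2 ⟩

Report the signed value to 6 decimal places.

-0.119523  (= −√(1/70))

triangle: 2!·1!·4!/8! = 48/40320
(j±m)!: 1!·2!·4!·2!·3!·2! = 1152
prefactor² = (2J+1)·Δ·N² = 288/35
  k=1: −1/(1!·1!·1!·3!·0!·1!) = -1/6
  k=2: +1/(2!·0!·0!·2!·1!·2!) = 1/8
Σ = -1/24  ⇒  CG² = 288/35·(-1/24)² = 1/70
CG = −√(1/70) = -0.119523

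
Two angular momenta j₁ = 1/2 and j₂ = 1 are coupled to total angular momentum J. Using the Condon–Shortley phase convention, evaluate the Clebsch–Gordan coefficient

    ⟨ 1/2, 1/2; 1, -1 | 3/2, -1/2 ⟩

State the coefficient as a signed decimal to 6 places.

triangle: 0!·1!·2!/4! = 2/24
(j±m)!: 1!·0!·0!·2!·1!·2! = 4
prefactor² = (2J+1)·Δ·N² = 4/3
  k=0: +1/(0!·0!·0!·0!·1!·2!) = 1/2
Σ = 1/2  ⇒  CG² = 4/3·1/2² = 1/3
CG = +√(1/3) = +0.577350

+√(1/3) ≈ +0.577350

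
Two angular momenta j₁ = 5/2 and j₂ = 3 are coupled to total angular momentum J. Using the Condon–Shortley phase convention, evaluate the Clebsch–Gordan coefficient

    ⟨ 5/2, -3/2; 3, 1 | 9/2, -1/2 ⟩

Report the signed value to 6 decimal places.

-0.594588

j₁+j₂−J=1  J+j₁−j₂=4  J−j₁+j₂=5  j₁+j₂+J+1=11
(j₁±m₁, j₂±m₂, J±M) = (1,4,4,2,4,5)
P² = 184320/77
sum k=0..1:
  [0] +1/576 = 1/576
  [1] −1/72 = -1/72
S = -7/576
C² = P²·S² = 35/99 ; C = -0.594588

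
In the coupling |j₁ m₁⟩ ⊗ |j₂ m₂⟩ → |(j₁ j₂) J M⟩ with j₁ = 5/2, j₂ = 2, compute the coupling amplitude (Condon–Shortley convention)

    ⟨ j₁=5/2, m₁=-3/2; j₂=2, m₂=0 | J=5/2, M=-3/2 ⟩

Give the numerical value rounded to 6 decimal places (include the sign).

√[6·2!3!2!/8! · 1!4!2!2!1!4!] = √(288/35)
  +(−1)^1/∏(1,1,3,1,0,1)! = -1/6  (running -1/6)
  +(−1)^2/∏(2,0,2,0,1,2)! = 1/8  (running -1/24)
⟨..|..⟩ = √(288/35)·(-1/24) = -0.119523

-0.119523  (= −√(1/70))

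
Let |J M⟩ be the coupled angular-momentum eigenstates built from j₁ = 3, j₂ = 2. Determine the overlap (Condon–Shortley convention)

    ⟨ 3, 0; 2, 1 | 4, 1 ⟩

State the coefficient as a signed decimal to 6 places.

j₁+j₂−J=1  J+j₁−j₂=5  J−j₁+j₂=3  j₁+j₂+J+1=10
(j₁±m₁, j₂±m₂, J±M) = (3,3,3,1,5,3)
P² = 1944/7
sum k=0..1:
  [0] +1/72 = 1/72
  [1] −1/24 = -1/24
S = -1/36
C² = P²·S² = 3/14 ; C = -0.462910

−√(3/14) = -0.462910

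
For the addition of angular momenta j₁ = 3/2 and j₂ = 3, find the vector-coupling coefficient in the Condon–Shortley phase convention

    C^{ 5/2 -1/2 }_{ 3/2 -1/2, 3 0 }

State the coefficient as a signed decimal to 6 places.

−√(6/35) = -0.414039

j₁+j₂−J=2  J+j₁−j₂=1  J−j₁+j₂=4  j₁+j₂+J+1=8
(j₁±m₁, j₂±m₂, J±M) = (1,2,3,3,2,3)
P² = 216/35
sum k=1..2:
  [1] −1/4 = -1/4
  [2] +1/12 = 1/12
S = -1/6
C² = P²·S² = 6/35 ; C = -0.414039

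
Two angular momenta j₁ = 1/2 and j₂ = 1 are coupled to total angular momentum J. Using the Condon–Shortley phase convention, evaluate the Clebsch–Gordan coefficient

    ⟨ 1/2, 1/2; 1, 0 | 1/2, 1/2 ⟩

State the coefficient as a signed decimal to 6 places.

+0.577350

√[2·1!0!1!/3! · 1!0!1!1!1!0!] = √(1/3)
  +(−1)^0/∏(0,1,0,1,0,0)! = 1  (running 1)
⟨..|..⟩ = √(1/3)·(1) = +0.577350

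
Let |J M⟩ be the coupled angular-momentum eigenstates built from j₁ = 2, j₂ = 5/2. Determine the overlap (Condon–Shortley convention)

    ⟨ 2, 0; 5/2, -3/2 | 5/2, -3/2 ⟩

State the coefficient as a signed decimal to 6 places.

j₁+j₂−J=2  J+j₁−j₂=2  J−j₁+j₂=3  j₁+j₂+J+1=8
(j₁±m₁, j₂±m₂, J±M) = (2,2,1,4,1,4)
P² = 288/35
sum k=0..1:
  [0] +1/8 = 1/8
  [1] −1/6 = -1/6
S = -1/24
C² = P²·S² = 1/70 ; C = -0.119523

−√(1/70) ≈ -0.119523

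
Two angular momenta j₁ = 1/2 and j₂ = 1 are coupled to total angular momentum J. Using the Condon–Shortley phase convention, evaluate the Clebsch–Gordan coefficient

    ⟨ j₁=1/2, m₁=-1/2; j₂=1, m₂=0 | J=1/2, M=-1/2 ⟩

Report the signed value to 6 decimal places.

-0.577350

triangle: 1!*0!*1!/3! = 1/6
(j±m)!: 0!*1!*1!*1!*0!*1! = 1
prefactor² = (2J+1)*Δ*N² = 1/3
  k=1: −1/(1!*0!*0!*0!*0!*1!) = -1
Σ = -1  ⇒  CG² = 1/3*(-1)² = 1/3
CG = −√(1/3) = -0.577350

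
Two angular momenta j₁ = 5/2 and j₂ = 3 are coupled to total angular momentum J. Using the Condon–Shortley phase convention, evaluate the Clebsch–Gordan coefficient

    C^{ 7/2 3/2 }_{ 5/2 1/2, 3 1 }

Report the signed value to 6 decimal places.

−√(5/21) ≈ -0.487950

triangle: 2!×3!×4!/10! = 288/3628800
(j±m)!: 3!×2!×4!×2!×5!×2! = 138240
prefactor² = (2J+1)×Δ×N² = 3072/35
  k=0: +1/(0!×2!×2!×4!×1!×0!) = 1/96
  k=1: −1/(1!×1!×1!×3!×2!×1!) = -1/12
  k=2: +1/(2!×0!×0!×2!×3!×2!) = 1/48
Σ = -5/96  ⇒  CG² = 3072/35×(-5/96)² = 5/21
CG = −√(5/21) = -0.487950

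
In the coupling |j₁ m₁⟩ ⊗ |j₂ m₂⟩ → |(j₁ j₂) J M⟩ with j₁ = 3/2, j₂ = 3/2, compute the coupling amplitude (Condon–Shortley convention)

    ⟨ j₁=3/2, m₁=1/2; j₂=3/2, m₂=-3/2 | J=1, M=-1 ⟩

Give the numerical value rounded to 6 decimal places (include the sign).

j₁+j₂−J=2  J+j₁−j₂=1  J−j₁+j₂=1  j₁+j₂+J+1=5
(j₁±m₁, j₂±m₂, J±M) = (2,1,0,3,0,2)
P² = 6/5
sum k=0..0:
  [0] +1/2 = 1/2
S = 1/2
C² = P²·S² = 3/10 ; C = +0.547723

+0.547723  (= +√(3/10))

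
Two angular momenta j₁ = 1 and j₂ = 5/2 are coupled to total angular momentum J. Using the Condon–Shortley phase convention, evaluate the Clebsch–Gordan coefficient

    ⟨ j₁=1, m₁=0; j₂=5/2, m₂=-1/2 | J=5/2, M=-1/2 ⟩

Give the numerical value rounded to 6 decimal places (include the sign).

triangle: 1!*1!*4!/7! = 24/5040
(j±m)!: 1!*1!*2!*3!*2!*3! = 144
prefactor² = (2J+1)*Δ*N² = 144/35
  k=0: +1/(0!*1!*1!*2!*0!*2!) = 1/4
  k=1: −1/(1!*0!*0!*1!*1!*3!) = -1/6
Σ = 1/12  ⇒  CG² = 144/35*1/12² = 1/35
CG = +√(1/35) = +0.169031

+0.169031  (= +√(1/35))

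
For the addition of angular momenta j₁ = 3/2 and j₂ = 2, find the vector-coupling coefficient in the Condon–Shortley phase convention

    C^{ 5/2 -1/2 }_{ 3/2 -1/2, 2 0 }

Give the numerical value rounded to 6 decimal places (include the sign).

-0.292770

√[6·1!2!3!/7! · 1!2!2!2!2!3!] = √(48/35)
  +(−1)^0/∏(0,1,2,2,0,1)! = 1/4  (running 1/4)
  +(−1)^1/∏(1,0,1,1,1,2)! = -1/2  (running -1/4)
⟨..|..⟩ = √(48/35)·(-1/4) = -0.292770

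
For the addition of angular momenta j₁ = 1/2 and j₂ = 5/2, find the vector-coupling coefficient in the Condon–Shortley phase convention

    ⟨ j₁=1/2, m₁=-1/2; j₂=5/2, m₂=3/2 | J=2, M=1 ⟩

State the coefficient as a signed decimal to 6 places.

−√(2/3) = -0.816497

triangle: 1!×0!×4!/6! = 24/720
(j±m)!: 0!×1!×4!×1!×3!×1! = 144
prefactor² = (2J+1)×Δ×N² = 24
  k=1: −1/(1!×0!×0!×3!×0!×1!) = -1/6
Σ = -1/6  ⇒  CG² = 24×(-1/6)² = 2/3
CG = −√(2/3) = -0.816497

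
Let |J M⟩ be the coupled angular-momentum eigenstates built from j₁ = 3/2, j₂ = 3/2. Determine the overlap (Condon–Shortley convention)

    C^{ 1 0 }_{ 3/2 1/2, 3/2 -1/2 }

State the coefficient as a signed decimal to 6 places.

triangle: 2!×1!×1!/5! = 2/120
(j±m)!: 2!×1!×1!×2!×1!×1! = 4
prefactor² = (2J+1)×Δ×N² = 1/5
  k=0: +1/(0!×2!×1!×1!×0!×0!) = 1/2
  k=1: −1/(1!×1!×0!×0!×1!×1!) = -1
Σ = -1/2  ⇒  CG² = 1/5×(-1/2)² = 1/20
CG = −√(1/20) = -0.223607

-0.223607  (= −√(1/20))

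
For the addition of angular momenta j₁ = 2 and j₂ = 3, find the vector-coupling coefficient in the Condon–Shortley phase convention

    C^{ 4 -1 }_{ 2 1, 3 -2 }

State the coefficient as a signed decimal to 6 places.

triangle: 1!×3!×5!/10! = 720/3628800
(j±m)!: 3!×1!×1!×5!×3!×5! = 518400
prefactor² = (2J+1)×Δ×N² = 6480/7
  k=0: +1/(0!×1!×1!×1!×2!×4!) = 1/48
  k=1: −1/(1!×0!×0!×0!×3!×5!) = -1/720
Σ = 7/360  ⇒  CG² = 6480/7×7/360² = 7/20
CG = +√(7/20) = +0.591608

+0.591608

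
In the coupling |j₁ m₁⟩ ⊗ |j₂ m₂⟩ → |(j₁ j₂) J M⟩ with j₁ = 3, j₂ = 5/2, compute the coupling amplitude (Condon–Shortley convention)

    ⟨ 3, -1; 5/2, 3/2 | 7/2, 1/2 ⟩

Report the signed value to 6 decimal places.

j₁+j₂−J=2  J+j₁−j₂=4  J−j₁+j₂=3  j₁+j₂+J+1=10
(j₁±m₁, j₂±m₂, J±M) = (2,4,4,1,4,3)
P² = 18432/175
sum k=1..2:
  [1] −1/36 = -1/36
  [2] +1/16 = 1/16
S = 5/144
C² = P²·S² = 8/63 ; C = +0.356348

+√(8/63) ≈ +0.356348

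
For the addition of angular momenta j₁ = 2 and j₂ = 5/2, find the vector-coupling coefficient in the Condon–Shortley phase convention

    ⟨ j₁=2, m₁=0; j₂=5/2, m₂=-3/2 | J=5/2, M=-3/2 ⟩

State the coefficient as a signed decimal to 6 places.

-0.119523  (= −√(1/70))

j₁+j₂−J=2  J+j₁−j₂=2  J−j₁+j₂=3  j₁+j₂+J+1=8
(j₁±m₁, j₂±m₂, J±M) = (2,2,1,4,1,4)
P² = 288/35
sum k=0..1:
  [0] +1/8 = 1/8
  [1] −1/6 = -1/6
S = -1/24
C² = P²·S² = 1/70 ; C = -0.119523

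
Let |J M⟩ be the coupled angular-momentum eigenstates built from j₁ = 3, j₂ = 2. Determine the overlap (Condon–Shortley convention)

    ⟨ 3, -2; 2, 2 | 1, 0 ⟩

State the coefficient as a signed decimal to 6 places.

+√(1/7) = +0.377964

triangle: 4!*2!*0!/7! = 48/5040
(j±m)!: 1!*5!*4!*0!*1!*1! = 2880
prefactor² = (2J+1)*Δ*N² = 576/7
  k=4: +1/(4!*0!*1!*0!*1!*0!) = 1/24
Σ = 1/24  ⇒  CG² = 576/7*1/24² = 1/7
CG = +√(1/7) = +0.377964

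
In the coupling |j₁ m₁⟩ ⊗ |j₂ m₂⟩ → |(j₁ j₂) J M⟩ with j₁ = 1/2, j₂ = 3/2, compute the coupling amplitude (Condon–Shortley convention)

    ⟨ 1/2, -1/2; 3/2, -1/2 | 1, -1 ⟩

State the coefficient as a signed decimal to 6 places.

−√(1/4) = -0.500000

√[3·1!0!2!/4! · 0!1!1!2!0!2!] = √(1)
  +(−1)^1/∏(1,0,0,0,0,2)! = -1/2  (running -1/2)
⟨..|..⟩ = √(1)·(-1/2) = -0.500000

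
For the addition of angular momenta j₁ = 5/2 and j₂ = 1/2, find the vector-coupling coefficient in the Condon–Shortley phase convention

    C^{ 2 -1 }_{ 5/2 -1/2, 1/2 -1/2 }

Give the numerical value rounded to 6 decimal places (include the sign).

√[5·1!4!0!/6! · 2!3!0!1!1!3!] = √(12)
  +(−1)^0/∏(0,1,3,0,1,0)! = 1/6  (running 1/6)
⟨..|..⟩ = √(12)·(1/6) = +0.577350

+√(1/3) ≈ +0.577350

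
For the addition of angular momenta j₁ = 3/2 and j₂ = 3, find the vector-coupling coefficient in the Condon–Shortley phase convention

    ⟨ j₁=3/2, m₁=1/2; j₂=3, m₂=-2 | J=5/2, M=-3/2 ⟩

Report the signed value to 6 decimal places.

+√(1/14) ≈ +0.267261

triangle: 2!·1!·4!/8! = 48/40320
(j±m)!: 2!·1!·1!·5!·1!·4! = 5760
prefactor² = (2J+1)·Δ·N² = 288/7
  k=0: +1/(0!·2!·1!·1!·0!·3!) = 1/12
  k=1: −1/(1!·1!·0!·0!·1!·4!) = -1/24
Σ = 1/24  ⇒  CG² = 288/7·1/24² = 1/14
CG = +√(1/14) = +0.267261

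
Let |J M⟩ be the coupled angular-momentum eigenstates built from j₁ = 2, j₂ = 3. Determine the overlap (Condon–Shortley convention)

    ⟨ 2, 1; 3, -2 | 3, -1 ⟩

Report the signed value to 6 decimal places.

+√(1/4) = +0.500000

√[7·2!2!4!/9! · 3!1!1!5!2!4!] = √(64)
  +(−1)^0/∏(0,2,1,1,1,3)! = 1/12  (running 1/12)
  +(−1)^1/∏(1,1,0,0,2,4)! = -1/48  (running 1/16)
⟨..|..⟩ = √(64)·(1/16) = +0.500000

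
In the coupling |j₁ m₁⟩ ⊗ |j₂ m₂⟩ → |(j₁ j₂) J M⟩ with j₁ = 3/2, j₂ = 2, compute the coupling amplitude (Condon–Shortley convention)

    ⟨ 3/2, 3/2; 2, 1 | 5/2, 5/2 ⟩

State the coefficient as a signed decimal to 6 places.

+√(3/7) = +0.654654

√[6·1!2!3!/7! · 3!0!3!1!5!0!] = √(432/7)
  +(−1)^0/∏(0,1,0,3,2,0)! = 1/12  (running 1/12)
⟨..|..⟩ = √(432/7)·(1/12) = +0.654654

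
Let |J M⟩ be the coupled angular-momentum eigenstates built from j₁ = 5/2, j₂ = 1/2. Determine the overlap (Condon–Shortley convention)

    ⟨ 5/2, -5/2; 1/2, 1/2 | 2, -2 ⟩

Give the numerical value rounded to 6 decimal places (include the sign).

−√(5/6) ≈ -0.912871

triangle: 1!*4!*0!/6! = 24/720
(j±m)!: 0!*5!*1!*0!*0!*4! = 2880
prefactor² = (2J+1)*Δ*N² = 480
  k=1: −1/(1!*0!*4!*0!*0!*0!) = -1/24
Σ = -1/24  ⇒  CG² = 480*(-1/24)² = 5/6
CG = −√(5/6) = -0.912871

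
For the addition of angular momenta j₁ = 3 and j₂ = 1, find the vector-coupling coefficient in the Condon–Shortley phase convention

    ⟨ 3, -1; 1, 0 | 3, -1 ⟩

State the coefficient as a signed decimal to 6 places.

−√(1/12) = -0.288675

√[7·1!5!1!/8! · 2!4!1!1!2!4!] = √(48)
  +(−1)^0/∏(0,1,4,1,1,0)! = 1/24  (running 1/24)
  +(−1)^1/∏(1,0,3,0,2,1)! = -1/12  (running -1/24)
⟨..|..⟩ = √(48)·(-1/24) = -0.288675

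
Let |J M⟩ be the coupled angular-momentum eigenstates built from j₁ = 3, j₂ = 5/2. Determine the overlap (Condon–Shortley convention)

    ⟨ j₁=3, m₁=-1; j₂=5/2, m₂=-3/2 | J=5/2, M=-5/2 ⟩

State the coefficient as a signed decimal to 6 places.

j₁+j₂−J=3  J+j₁−j₂=3  J−j₁+j₂=2  j₁+j₂+J+1=9
(j₁±m₁, j₂±m₂, J±M) = (2,4,1,4,0,5)
P² = 1152/7
sum k=1..1:
  [1] −1/24 = -1/24
S = -1/24
C² = P²·S² = 2/7 ; C = -0.534522

-0.534522  (= −√(2/7))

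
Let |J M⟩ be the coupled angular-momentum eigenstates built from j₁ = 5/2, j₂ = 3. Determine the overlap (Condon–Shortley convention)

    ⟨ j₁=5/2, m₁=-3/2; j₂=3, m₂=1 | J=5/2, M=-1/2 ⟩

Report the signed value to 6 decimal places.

+0.169031

j₁+j₂−J=3  J+j₁−j₂=2  J−j₁+j₂=3  j₁+j₂+J+1=9
(j₁±m₁, j₂±m₂, J±M) = (1,4,4,2,2,3)
P² = 576/35
sum k=2..3:
  [2] +1/8 = 1/8
  [3] −1/12 = -1/12
S = 1/24
C² = P²·S² = 1/35 ; C = +0.169031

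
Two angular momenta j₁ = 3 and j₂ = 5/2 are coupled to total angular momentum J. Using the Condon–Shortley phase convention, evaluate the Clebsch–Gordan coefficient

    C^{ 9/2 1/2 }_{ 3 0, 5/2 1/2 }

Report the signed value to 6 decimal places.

-0.208063  (= −√(10/231))

√[10·1!5!4!/11! · 3!3!3!2!5!4!] = √(69120/77)
  +(−1)^0/∏(0,1,3,3,2,1)! = 1/72  (running 1/72)
  +(−1)^1/∏(1,0,2,2,3,2)! = -1/48  (running -1/144)
⟨..|..⟩ = √(69120/77)·(-1/144) = -0.208063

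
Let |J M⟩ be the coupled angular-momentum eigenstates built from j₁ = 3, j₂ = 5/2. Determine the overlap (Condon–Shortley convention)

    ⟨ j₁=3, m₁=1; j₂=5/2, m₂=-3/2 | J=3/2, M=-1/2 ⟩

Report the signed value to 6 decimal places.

-0.483046

√[4·4!2!1!/8! · 4!2!1!4!1!2!] = √(384/35)
  +(−1)^0/∏(0,4,2,1,0,0)! = 1/48  (running 1/48)
  +(−1)^1/∏(1,3,1,0,1,1)! = -1/6  (running -7/48)
⟨..|..⟩ = √(384/35)·(-7/48) = -0.483046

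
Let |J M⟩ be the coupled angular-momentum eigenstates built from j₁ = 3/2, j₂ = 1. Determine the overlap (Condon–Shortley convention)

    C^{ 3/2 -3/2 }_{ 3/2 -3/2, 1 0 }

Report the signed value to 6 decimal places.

j₁+j₂−J=1  J+j₁−j₂=2  J−j₁+j₂=1  j₁+j₂+J+1=5
(j₁±m₁, j₂±m₂, J±M) = (0,3,1,1,0,3)
P² = 12/5
sum k=1..1:
  [1] −1/2 = -1/2
S = -1/2
C² = P²·S² = 3/5 ; C = -0.774597

-0.774597  (= −√(3/5))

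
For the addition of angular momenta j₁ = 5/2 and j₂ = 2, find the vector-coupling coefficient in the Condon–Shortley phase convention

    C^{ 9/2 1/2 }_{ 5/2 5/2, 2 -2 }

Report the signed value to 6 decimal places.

+√(1/126) ≈ +0.089087

j₁+j₂−J=0  J+j₁−j₂=5  J−j₁+j₂=4  j₁+j₂+J+1=10
(j₁±m₁, j₂±m₂, J±M) = (5,0,0,4,5,4)
P² = 460800/7
sum k=0..0:
  [0] +1/2880 = 1/2880
S = 1/2880
C² = P²·S² = 1/126 ; C = +0.089087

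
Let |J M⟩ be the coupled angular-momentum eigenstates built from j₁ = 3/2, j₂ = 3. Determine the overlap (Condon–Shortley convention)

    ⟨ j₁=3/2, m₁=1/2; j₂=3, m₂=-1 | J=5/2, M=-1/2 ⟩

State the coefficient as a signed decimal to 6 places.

triangle: 2!×1!×4!/8! = 48/40320
(j±m)!: 2!×1!×2!×4!×2!×3! = 1152
prefactor² = (2J+1)×Δ×N² = 288/35
  k=0: +1/(0!×2!×1!×2!×0!×2!) = 1/8
  k=1: −1/(1!×1!×0!×1!×1!×3!) = -1/6
Σ = -1/24  ⇒  CG² = 288/35×(-1/24)² = 1/70
CG = −√(1/70) = -0.119523

−√(1/70) ≈ -0.119523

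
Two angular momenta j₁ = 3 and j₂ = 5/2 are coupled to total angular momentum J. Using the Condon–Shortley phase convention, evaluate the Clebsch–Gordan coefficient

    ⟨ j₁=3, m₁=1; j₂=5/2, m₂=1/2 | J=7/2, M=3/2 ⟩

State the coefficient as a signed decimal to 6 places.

-0.487950  (= −√(5/21))

j₁+j₂−J=2  J+j₁−j₂=4  J−j₁+j₂=3  j₁+j₂+J+1=10
(j₁±m₁, j₂±m₂, J±M) = (4,2,3,2,5,2)
P² = 3072/35
sum k=0..2:
  [0] +1/48 = 1/48
  [1] −1/12 = -1/12
  [2] +1/96 = 1/96
S = -5/96
C² = P²·S² = 5/21 ; C = -0.487950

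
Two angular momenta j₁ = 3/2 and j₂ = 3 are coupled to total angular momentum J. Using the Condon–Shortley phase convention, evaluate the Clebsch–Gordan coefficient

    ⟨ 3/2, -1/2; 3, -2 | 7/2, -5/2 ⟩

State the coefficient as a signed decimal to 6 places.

triangle: 1!·2!·5!/9! = 240/362880
(j±m)!: 1!·2!·1!·5!·1!·6! = 172800
prefactor² = (2J+1)·Δ·N² = 6400/7
  k=0: +1/(0!·1!·2!·1!·0!·4!) = 1/48
  k=1: −1/(1!·0!·1!·0!·1!·5!) = -1/120
Σ = 1/80  ⇒  CG² = 6400/7·1/80² = 1/7
CG = +√(1/7) = +0.377964

+0.377964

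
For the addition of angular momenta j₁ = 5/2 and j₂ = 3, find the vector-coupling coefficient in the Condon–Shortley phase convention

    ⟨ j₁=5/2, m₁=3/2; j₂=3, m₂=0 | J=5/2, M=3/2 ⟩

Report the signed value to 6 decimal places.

-0.483046  (= −√(7/30))

√[6·3!2!3!/9! · 4!1!3!3!4!1!] = √(864/35)
  +(−1)^0/∏(0,3,1,3,1,0)! = 1/36  (running 1/36)
  +(−1)^1/∏(1,2,0,2,2,1)! = -1/8  (running -7/72)
⟨..|..⟩ = √(864/35)·(-7/72) = -0.483046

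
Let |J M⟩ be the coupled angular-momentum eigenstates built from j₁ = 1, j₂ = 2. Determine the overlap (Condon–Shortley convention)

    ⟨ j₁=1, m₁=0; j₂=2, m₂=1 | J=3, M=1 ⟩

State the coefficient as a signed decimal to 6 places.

+0.730297

triangle: 0!×2!×4!/7! = 48/5040
(j±m)!: 1!×1!×3!×1!×4!×2! = 288
prefactor² = (2J+1)×Δ×N² = 96/5
  k=0: +1/(0!×0!×1!×3!×1!×1!) = 1/6
Σ = 1/6  ⇒  CG² = 96/5×1/6² = 8/15
CG = +√(8/15) = +0.730297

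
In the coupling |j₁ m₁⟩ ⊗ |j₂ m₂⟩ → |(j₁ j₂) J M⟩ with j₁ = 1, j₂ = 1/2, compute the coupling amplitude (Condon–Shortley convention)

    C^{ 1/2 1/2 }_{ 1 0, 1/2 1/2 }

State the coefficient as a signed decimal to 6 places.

−√(1/3) = -0.577350

triangle: 1!*1!*0!/3! = 1/6
(j±m)!: 1!*1!*1!*0!*1!*0! = 1
prefactor² = (2J+1)*Δ*N² = 1/3
  k=1: −1/(1!*0!*0!*0!*1!*0!) = -1
Σ = -1  ⇒  CG² = 1/3*(-1)² = 1/3
CG = −√(1/3) = -0.577350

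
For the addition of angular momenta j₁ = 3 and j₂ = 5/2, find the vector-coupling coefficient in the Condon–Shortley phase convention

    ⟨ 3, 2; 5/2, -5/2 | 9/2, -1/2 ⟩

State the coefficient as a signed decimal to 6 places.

√[10·1!5!4!/11! · 5!1!0!5!4!5!] = √(2304000/77)
  +(−1)^0/∏(0,1,1,0,4,4)! = 1/576  (running 1/576)
⟨..|..⟩ = √(2304000/77)·(1/576) = +0.300312

+0.300312  (= +√(125/1386))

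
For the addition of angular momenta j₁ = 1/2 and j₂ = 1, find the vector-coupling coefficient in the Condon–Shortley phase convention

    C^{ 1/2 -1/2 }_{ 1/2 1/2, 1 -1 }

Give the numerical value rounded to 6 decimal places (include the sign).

+√(2/3) = +0.816497

√[2·1!0!1!/3! · 1!0!0!2!0!1!] = √(2/3)
  +(−1)^0/∏(0,1,0,0,0,1)! = 1  (running 1)
⟨..|..⟩ = √(2/3)·(1) = +0.816497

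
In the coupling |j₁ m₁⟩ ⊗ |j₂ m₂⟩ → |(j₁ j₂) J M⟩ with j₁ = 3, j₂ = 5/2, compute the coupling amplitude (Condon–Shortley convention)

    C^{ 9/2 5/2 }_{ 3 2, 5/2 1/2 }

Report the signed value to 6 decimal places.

√[10·1!5!4!/11! · 5!1!3!2!7!2!] = √(115200/11)
  +(−1)^0/∏(0,1,1,3,4,1)! = 1/144  (running 1/144)
  +(−1)^1/∏(1,0,0,2,5,2)! = -1/480  (running 7/1440)
⟨..|..⟩ = √(115200/11)·(7/1440) = +0.497468

+0.497468  (= +√(49/198))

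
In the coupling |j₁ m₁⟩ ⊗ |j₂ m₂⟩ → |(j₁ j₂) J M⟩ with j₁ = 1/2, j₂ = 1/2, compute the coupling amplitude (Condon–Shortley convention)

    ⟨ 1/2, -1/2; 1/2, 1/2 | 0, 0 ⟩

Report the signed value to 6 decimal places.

−√(1/2) = -0.707107

triangle: 1!×0!×0!/2! = 1/2
(j±m)!: 0!×1!×1!×0!×0!×0! = 1
prefactor² = (2J+1)×Δ×N² = 1/2
  k=1: −1/(1!×0!×0!×0!×0!×0!) = -1
Σ = -1  ⇒  CG² = 1/2×(-1)² = 1/2
CG = −√(1/2) = -0.707107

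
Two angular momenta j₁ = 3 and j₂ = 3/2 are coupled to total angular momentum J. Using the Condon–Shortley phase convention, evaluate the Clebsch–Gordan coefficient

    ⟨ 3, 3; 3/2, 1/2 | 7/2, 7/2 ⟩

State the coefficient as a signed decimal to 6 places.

+√(2/3) ≈ +0.816497

j₁+j₂−J=1  J+j₁−j₂=5  J−j₁+j₂=2  j₁+j₂+J+1=9
(j₁±m₁, j₂±m₂, J±M) = (6,0,2,1,7,0)
P² = 38400
sum k=0..0:
  [0] +1/240 = 1/240
S = 1/240
C² = P²·S² = 2/3 ; C = +0.816497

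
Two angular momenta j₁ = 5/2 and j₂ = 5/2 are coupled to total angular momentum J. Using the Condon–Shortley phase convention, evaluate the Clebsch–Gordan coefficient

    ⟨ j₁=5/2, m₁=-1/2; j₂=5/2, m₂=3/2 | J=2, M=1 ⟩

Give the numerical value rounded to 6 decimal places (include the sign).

+0.377964  (= +√(1/7))

triangle: 3!*2!*2!/8! = 24/40320
(j±m)!: 2!*3!*4!*1!*3!*1! = 1728
prefactor² = (2J+1)*Δ*N² = 36/7
  k=2: +1/(2!*1!*1!*2!*1!*0!) = 1/4
  k=3: −1/(3!*0!*0!*1!*2!*1!) = -1/12
Σ = 1/6  ⇒  CG² = 36/7*1/6² = 1/7
CG = +√(1/7) = +0.377964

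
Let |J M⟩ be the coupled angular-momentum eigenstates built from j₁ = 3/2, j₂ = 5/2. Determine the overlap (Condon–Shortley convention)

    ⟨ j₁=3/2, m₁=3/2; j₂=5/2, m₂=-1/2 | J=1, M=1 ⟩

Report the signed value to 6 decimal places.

+√(1/20) ≈ +0.223607

triangle: 3!×0!×2!/6! = 12/720
(j±m)!: 3!×0!×2!×3!×2!×0! = 144
prefactor² = (2J+1)×Δ×N² = 36/5
  k=0: +1/(0!×3!×0!×2!×0!×0!) = 1/12
Σ = 1/12  ⇒  CG² = 36/5×1/12² = 1/20
CG = +√(1/20) = +0.223607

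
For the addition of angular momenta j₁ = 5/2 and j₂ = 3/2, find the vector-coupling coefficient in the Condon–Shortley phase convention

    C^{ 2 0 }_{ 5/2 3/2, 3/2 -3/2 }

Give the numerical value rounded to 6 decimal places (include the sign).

+√(3/7) = +0.654654

triangle: 2!×3!×1!/7! = 12/5040
(j±m)!: 4!×1!×0!×3!×2!×2! = 576
prefactor² = (2J+1)×Δ×N² = 48/7
  k=0: +1/(0!×2!×1!×0!×2!×1!) = 1/4
Σ = 1/4  ⇒  CG² = 48/7×1/4² = 3/7
CG = +√(3/7) = +0.654654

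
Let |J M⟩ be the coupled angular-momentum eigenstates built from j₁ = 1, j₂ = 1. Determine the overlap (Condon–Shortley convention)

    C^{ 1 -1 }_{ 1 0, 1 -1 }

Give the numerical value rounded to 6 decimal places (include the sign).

+0.707107  (= +√(1/2))

√[3·1!1!1!/4! · 1!1!0!2!0!2!] = √(1/2)
  +(−1)^0/∏(0,1,1,0,0,1)! = 1  (running 1)
⟨..|..⟩ = √(1/2)·(1) = +0.707107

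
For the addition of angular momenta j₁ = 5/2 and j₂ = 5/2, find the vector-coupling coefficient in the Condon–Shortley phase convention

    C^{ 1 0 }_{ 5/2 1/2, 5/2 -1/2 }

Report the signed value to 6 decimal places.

+√(1/70) = +0.119523

triangle: 4!×1!×1!/7! = 24/5040
(j±m)!: 3!×2!×2!×3!×1!×1! = 144
prefactor² = (2J+1)×Δ×N² = 72/35
  k=1: −1/(1!×3!×1!×1!×0!×0!) = -1/6
  k=2: +1/(2!×2!×0!×0!×1!×1!) = 1/4
Σ = 1/12  ⇒  CG² = 72/35×1/12² = 1/70
CG = +√(1/70) = +0.119523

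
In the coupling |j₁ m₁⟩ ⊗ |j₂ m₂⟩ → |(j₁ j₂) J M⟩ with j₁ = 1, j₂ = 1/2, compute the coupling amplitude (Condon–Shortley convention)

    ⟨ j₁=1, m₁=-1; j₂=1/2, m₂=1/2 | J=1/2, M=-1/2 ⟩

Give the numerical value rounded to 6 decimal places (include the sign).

-0.816497

triangle: 1!*1!*0!/3! = 1/6
(j±m)!: 0!*2!*1!*0!*0!*1! = 2
prefactor² = (2J+1)*Δ*N² = 2/3
  k=1: −1/(1!*0!*1!*0!*0!*0!) = -1
Σ = -1  ⇒  CG² = 2/3*(-1)² = 2/3
CG = −√(2/3) = -0.816497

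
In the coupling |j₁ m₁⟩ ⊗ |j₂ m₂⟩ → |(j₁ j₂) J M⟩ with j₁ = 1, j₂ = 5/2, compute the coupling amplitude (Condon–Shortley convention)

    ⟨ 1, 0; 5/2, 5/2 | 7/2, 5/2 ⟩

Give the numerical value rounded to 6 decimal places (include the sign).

√[8·0!2!5!/8! · 1!1!5!0!6!1!] = √(28800/7)
  +(−1)^0/∏(0,0,1,5,1,0)! = 1/120  (running 1/120)
⟨..|..⟩ = √(28800/7)·(1/120) = +0.534522

+√(2/7) ≈ +0.534522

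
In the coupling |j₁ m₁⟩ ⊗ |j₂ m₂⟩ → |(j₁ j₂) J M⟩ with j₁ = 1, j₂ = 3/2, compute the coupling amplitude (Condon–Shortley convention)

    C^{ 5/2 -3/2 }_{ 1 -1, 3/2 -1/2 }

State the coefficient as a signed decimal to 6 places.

+√(3/5) = +0.774597

triangle: 0!*2!*3!/6! = 12/720
(j±m)!: 0!*2!*1!*2!*1!*4! = 96
prefactor² = (2J+1)*Δ*N² = 48/5
  k=0: +1/(0!*0!*2!*1!*0!*2!) = 1/4
Σ = 1/4  ⇒  CG² = 48/5*1/4² = 3/5
CG = +√(3/5) = +0.774597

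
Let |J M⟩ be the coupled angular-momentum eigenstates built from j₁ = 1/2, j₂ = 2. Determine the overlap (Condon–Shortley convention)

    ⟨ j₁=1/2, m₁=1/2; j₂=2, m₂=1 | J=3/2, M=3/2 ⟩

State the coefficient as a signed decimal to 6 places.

√[4·1!0!3!/5! · 1!0!3!1!3!0!] = √(36/5)
  +(−1)^0/∏(0,1,0,3,0,0)! = 1/6  (running 1/6)
⟨..|..⟩ = √(36/5)·(1/6) = +0.447214

+0.447214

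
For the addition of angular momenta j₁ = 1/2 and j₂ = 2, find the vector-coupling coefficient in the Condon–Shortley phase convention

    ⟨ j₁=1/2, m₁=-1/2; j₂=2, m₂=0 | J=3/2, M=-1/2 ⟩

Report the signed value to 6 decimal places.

triangle: 1!×0!×3!/5! = 6/120
(j±m)!: 0!×1!×2!×2!×1!×2! = 8
prefactor² = (2J+1)×Δ×N² = 8/5
  k=1: −1/(1!×0!×0!×1!×0!×2!) = -1/2
Σ = -1/2  ⇒  CG² = 8/5×(-1/2)² = 2/5
CG = −√(2/5) = -0.632456

−√(2/5) = -0.632456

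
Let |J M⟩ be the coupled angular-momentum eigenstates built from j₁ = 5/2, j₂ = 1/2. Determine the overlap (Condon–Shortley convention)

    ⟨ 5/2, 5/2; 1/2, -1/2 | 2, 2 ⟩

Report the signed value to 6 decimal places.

+√(5/6) = +0.912871

triangle: 1!×4!×0!/6! = 24/720
(j±m)!: 5!×0!×0!×1!×4!×0! = 2880
prefactor² = (2J+1)×Δ×N² = 480
  k=0: +1/(0!×1!×0!×0!×4!×0!) = 1/24
Σ = 1/24  ⇒  CG² = 480×1/24² = 5/6
CG = +√(5/6) = +0.912871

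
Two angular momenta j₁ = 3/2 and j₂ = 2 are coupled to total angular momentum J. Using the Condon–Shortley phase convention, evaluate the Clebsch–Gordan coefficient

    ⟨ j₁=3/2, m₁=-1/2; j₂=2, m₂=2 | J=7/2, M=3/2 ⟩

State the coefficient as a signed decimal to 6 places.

√[8·0!3!4!/8! · 1!2!4!0!5!2!] = √(2304/7)
  +(−1)^0/∏(0,0,2,4,1,0)! = 1/48  (running 1/48)
⟨..|..⟩ = √(2304/7)·(1/48) = +0.377964

+0.377964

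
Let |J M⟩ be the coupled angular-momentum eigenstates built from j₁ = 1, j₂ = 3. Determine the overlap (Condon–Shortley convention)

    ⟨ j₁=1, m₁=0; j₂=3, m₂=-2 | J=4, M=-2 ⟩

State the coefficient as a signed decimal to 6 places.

triangle: 0!*2!*6!/9! = 1440/362880
(j±m)!: 1!*1!*1!*5!*2!*6! = 172800
prefactor² = (2J+1)*Δ*N² = 43200/7
  k=0: +1/(0!*0!*1!*1!*1!*5!) = 1/120
Σ = 1/120  ⇒  CG² = 43200/7*1/120² = 3/7
CG = +√(3/7) = +0.654654

+√(3/7) = +0.654654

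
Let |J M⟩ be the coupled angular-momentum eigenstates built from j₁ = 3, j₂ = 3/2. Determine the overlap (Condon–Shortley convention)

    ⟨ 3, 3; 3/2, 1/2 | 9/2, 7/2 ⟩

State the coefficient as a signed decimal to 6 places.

√[10·0!6!3!/10! · 6!0!2!1!8!1!] = √(691200)
  +(−1)^0/∏(0,0,0,2,6,1)! = 1/1440  (running 1/1440)
⟨..|..⟩ = √(691200)·(1/1440) = +0.577350

+√(1/3) ≈ +0.577350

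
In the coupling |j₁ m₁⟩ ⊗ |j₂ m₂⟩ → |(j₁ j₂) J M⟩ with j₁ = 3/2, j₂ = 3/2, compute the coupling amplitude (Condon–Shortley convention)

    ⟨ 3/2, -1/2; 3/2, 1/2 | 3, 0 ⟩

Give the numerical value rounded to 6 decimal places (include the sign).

√[7·0!3!3!/7! · 1!2!2!1!3!3!] = √(36/5)
  +(−1)^0/∏(0,0,2,2,1,1)! = 1/4  (running 1/4)
⟨..|..⟩ = √(36/5)·(1/4) = +0.670820

+√(9/20) = +0.670820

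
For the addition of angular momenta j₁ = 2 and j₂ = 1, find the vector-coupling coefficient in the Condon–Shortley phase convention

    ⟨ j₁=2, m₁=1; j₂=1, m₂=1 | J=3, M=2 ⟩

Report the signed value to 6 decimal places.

√[7·0!4!2!/7! · 3!1!2!0!5!1!] = √(96)
  +(−1)^0/∏(0,0,1,2,3,0)! = 1/12  (running 1/12)
⟨..|..⟩ = √(96)·(1/12) = +0.816497

+√(2/3) = +0.816497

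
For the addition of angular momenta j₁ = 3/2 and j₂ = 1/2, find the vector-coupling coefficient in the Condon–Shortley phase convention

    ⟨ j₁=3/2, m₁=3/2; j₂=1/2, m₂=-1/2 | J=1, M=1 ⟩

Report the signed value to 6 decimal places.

+0.866025  (= +√(3/4))

√[3·1!2!0!/4! · 3!0!0!1!2!0!] = √(3)
  +(−1)^0/∏(0,1,0,0,2,0)! = 1/2  (running 1/2)
⟨..|..⟩ = √(3)·(1/2) = +0.866025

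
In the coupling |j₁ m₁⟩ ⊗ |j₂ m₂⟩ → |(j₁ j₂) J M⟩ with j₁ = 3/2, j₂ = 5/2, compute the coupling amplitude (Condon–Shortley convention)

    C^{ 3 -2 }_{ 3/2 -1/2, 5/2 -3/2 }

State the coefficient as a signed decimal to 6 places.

+√(1/12) ≈ +0.288675

j₁+j₂−J=1  J+j₁−j₂=2  J−j₁+j₂=4  j₁+j₂+J+1=8
(j₁±m₁, j₂±m₂, J±M) = (1,2,1,4,1,5)
P² = 48
sum k=0..1:
  [0] +1/12 = 1/12
  [1] −1/24 = -1/24
S = 1/24
C² = P²·S² = 1/12 ; C = +0.288675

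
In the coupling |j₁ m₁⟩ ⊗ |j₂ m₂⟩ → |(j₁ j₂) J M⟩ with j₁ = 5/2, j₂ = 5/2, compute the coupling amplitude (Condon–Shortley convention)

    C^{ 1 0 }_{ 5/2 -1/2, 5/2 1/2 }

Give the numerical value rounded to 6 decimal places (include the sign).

+0.119523

j₁+j₂−J=4  J+j₁−j₂=1  J−j₁+j₂=1  j₁+j₂+J+1=7
(j₁±m₁, j₂±m₂, J±M) = (2,3,3,2,1,1)
P² = 72/35
sum k=2..3:
  [2] +1/4 = 1/4
  [3] −1/6 = -1/6
S = 1/12
C² = P²·S² = 1/70 ; C = +0.119523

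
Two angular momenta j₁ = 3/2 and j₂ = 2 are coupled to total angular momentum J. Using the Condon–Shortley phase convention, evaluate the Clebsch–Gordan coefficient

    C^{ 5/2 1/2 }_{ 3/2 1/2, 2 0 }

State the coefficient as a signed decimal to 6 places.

√[6·1!2!3!/7! · 2!1!2!2!3!2!] = √(48/35)
  +(−1)^0/∏(0,1,1,2,1,1)! = 1/2  (running 1/2)
  +(−1)^1/∏(1,0,0,1,2,2)! = -1/4  (running 1/4)
⟨..|..⟩ = √(48/35)·(1/4) = +0.292770

+√(3/35) ≈ +0.292770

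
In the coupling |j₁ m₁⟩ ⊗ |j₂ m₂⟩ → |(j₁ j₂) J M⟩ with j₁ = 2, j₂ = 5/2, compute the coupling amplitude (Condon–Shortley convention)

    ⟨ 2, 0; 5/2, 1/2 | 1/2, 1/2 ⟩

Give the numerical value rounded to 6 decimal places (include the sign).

+0.447214  (= +√(1/5))

j₁+j₂−J=4  J+j₁−j₂=0  J−j₁+j₂=1  j₁+j₂+J+1=6
(j₁±m₁, j₂±m₂, J±M) = (2,2,3,2,1,0)
P² = 16/5
sum k=2..2:
  [2] +1/4 = 1/4
S = 1/4
C² = P²·S² = 1/5 ; C = +0.447214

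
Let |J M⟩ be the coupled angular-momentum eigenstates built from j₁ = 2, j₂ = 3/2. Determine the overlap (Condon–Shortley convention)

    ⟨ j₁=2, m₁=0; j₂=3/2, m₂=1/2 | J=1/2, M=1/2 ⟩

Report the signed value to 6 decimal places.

+0.447214

j₁+j₂−J=3  J+j₁−j₂=1  J−j₁+j₂=0  j₁+j₂+J+1=5
(j₁±m₁, j₂±m₂, J±M) = (2,2,2,1,1,0)
P² = 4/5
sum k=2..2:
  [2] +1/2 = 1/2
S = 1/2
C² = P²·S² = 1/5 ; C = +0.447214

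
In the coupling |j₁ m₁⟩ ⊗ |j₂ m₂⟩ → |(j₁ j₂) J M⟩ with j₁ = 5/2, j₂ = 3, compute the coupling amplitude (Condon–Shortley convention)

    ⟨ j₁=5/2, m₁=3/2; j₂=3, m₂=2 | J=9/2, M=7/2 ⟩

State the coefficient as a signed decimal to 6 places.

−√(1/99) ≈ -0.100504

triangle: 1!×4!×5!/11! = 2880/39916800
(j±m)!: 4!×1!×5!×1!×8!×1! = 116121600
prefactor² = (2J+1)×Δ×N² = 921600/11
  k=0: +1/(0!×1!×1!×5!×3!×0!) = 1/720
  k=1: −1/(1!×0!×0!×4!×4!×1!) = -1/576
Σ = -1/2880  ⇒  CG² = 921600/11×(-1/2880)² = 1/99
CG = −√(1/99) = -0.100504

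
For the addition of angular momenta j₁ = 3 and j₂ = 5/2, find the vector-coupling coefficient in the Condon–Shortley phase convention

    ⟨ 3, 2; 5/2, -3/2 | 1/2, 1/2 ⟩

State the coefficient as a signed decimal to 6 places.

j₁+j₂−J=5  J+j₁−j₂=1  J−j₁+j₂=0  j₁+j₂+J+1=7
(j₁±m₁, j₂±m₂, J±M) = (5,1,1,4,1,0)
P² = 960/7
sum k=1..1:
  [1] −1/24 = -1/24
S = -1/24
C² = P²·S² = 5/21 ; C = -0.487950

-0.487950  (= −√(5/21))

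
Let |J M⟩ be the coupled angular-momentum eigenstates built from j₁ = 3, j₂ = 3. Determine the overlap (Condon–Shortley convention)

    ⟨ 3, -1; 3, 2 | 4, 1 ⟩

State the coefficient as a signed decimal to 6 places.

+0.455842  (= +√(16/77))

√[9·2!4!4!/11! · 2!4!5!1!5!3!] = √(82944/77)
  +(−1)^1/∏(1,1,3,4,1,0)! = -1/144  (running -1/144)
  +(−1)^2/∏(2,0,2,3,2,1)! = 1/48  (running 1/72)
⟨..|..⟩ = √(82944/77)·(1/72) = +0.455842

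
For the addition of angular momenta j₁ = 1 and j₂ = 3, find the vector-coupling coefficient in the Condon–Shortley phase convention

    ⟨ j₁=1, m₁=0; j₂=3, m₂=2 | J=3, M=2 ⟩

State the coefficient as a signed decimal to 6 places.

−√(1/3) ≈ -0.577350

j₁+j₂−J=1  J+j₁−j₂=1  J−j₁+j₂=5  j₁+j₂+J+1=8
(j₁±m₁, j₂±m₂, J±M) = (1,1,5,1,5,1)
P² = 300
sum k=0..1:
  [0] +1/120 = 1/120
  [1] −1/24 = -1/24
S = -1/30
C² = P²·S² = 1/3 ; C = -0.577350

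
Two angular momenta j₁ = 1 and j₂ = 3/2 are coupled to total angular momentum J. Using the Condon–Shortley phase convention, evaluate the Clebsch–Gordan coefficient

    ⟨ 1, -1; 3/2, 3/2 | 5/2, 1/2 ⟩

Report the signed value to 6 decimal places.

+√(1/10) = +0.316228

j₁+j₂−J=0  J+j₁−j₂=2  J−j₁+j₂=3  j₁+j₂+J+1=6
(j₁±m₁, j₂±m₂, J±M) = (0,2,3,0,3,2)
P² = 72/5
sum k=0..0:
  [0] +1/12 = 1/12
S = 1/12
C² = P²·S² = 1/10 ; C = +0.316228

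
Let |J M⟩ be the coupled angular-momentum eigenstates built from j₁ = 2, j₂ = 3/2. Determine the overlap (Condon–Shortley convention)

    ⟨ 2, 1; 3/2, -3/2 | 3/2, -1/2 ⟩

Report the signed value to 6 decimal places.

+√(2/5) = +0.632456

j₁+j₂−J=2  J+j₁−j₂=2  J−j₁+j₂=1  j₁+j₂+J+1=6
(j₁±m₁, j₂±m₂, J±M) = (3,1,0,3,1,2)
P² = 8/5
sum k=0..0:
  [0] +1/2 = 1/2
S = 1/2
C² = P²·S² = 2/5 ; C = +0.632456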